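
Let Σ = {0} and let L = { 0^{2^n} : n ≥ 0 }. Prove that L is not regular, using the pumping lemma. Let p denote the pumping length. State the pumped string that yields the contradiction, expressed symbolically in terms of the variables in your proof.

0^{2^p+k}

Toward a contradiction, assume L is regular with pumping length p.
Take w = 0^{2^p} ∈ L with |w| = 2^p ≥ p.
The pumping lemma gives a decomposition w = xyz where |xy| ≤ p and y is nonempty.
Then y = 0^k for some k with 1 ≤ k ≤ p.
Pump with i = 2: xy^2z = 0^{2^p+k}. Since 1 ≤ k ≤ p < 2^p, we have 2^p < 2^p+k < 2^{p+1}, so 2^p+k is not a power of 2. So xy^2z ∉ L.
This is a contradiction; hence L is not regular.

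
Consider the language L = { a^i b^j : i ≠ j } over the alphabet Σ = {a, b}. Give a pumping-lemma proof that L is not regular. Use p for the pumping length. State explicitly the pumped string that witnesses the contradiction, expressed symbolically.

Assume L is regular; let p be its pumping constant.
Choose w = a^p b^{p+p!}. Since p ≠ p+p!, w ∈ L; and |w| ≥ p.
The pumping lemma gives a decomposition w = xyz where |xy| ≤ p and |y| > 0.
Because |xy| ≤ p and w begins with p copies of a, we have y = a^k with 1 ≤ k ≤ p.
Since 1 ≤ k ≤ p, k divides p!; set t = 1 + p!/k. Then xy^t z has p + (p!/k)·k = p + p! copies of a. Now the a-count equals the b-count, so i ≠ j fails. So xy^t z = a^{p+p!} b^{p+p!} ∉ L.
This contradicts the pumping lemma, so L is not regular.

a^{p+p!} b^{p+p!}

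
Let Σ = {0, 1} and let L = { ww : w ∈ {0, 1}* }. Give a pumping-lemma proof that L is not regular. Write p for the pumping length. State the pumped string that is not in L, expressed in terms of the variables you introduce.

0^{p+k} 1^p 0^p 1^p

Suppose for contradiction that L is regular, and let p be the pumping length.
Take w = 0^p 1^p 0^p 1^p = uu where u = 0^p1^p; then w ∈ L and |w| = 4p ≥ p.
Write w = xyz as guaranteed by the lemma, with |xy| ≤ p and y is nonempty.
The first p characters of w are 0's, so xy (and hence y) consists only of 0's. Write y = 0^k, 1 ≤ k ≤ p.
Pump with i = 2: xy^2z = 0^{p+k} 1^p 0^p 1^p, of length 4p+k. Suppose this equals vv. The string starts with 0 and ends with 1, so v does too; thus the boundary between the two copies of v is a 1→0 transition. There is exactly one such transition, at position 2p+k, so |v| = 2p+k and |vv| = 4p+2k ≠ 4p+k since k ≥ 1. So xy^2z ∉ L.
Contradiction. Therefore L is not regular.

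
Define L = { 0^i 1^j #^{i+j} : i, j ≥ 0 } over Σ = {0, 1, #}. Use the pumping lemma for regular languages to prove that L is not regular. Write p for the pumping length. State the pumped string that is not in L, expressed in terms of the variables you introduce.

0^{p+k} 1^p #^{2p}

Assume L is regular; let p be its pumping constant.
Take w = 0^p 1^p #^{2p} ∈ L (with i=j=p, i+j=2p), |w| = 4p ≥ p.
Write w = xyz as guaranteed by the lemma, with |xy| ≤ p and |y| ≥ 1.
Because |xy| ≤ p and w begins with p copies of 0, we have y = 0^k with 1 ≤ k ≤ p.
Consider xy^2z = 0^{p+k} 1^p #^{2p}. Now the 0- and 1-counts sum to 2p+k, but the #-count is 2p ≠ 2p+k. So xy^2z ∉ L.
Contradiction. Therefore L is not regular.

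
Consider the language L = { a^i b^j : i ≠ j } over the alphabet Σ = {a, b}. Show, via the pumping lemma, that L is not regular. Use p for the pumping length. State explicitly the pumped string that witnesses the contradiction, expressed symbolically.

Toward a contradiction, assume L is regular with pumping length p.
Choose w = a^p b^{p+p!}. Since p ≠ p+p!, w ∈ L; and |w| ≥ p.
The pumping lemma gives a decomposition w = xyz where |xy| ≤ p and |y| > 0.
Since the first p symbols of w are all a's and |xy| ≤ p, y lies entirely in the leading a-block: y = a^k for some k with 1 ≤ k ≤ p.
Since 1 ≤ k ≤ p, k divides p!; set t = 1 + p!/k. Then xy^t z has p + (p!/k)·k = p + p! copies of a. Now the a-count equals the b-count, so i ≠ j fails. So xy^t z = a^{p+p!} b^{p+p!} ∉ L.
This is a contradiction; hence L is not regular.

a^{p+p!} b^{p+p!}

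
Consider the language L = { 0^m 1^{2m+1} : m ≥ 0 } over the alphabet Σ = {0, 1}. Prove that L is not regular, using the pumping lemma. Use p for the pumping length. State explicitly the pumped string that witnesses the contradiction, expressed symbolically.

0^{p+k} 1^{2p+1}

Assume L is regular; let p be its pumping constant.
Take w = 0^p 1^{2p+1}. Then w ∈ L and |w| = 3p+1 ≥ p.
By the pumping lemma, w = xyz with |xy| ≤ p and |y| > 0.
The first p characters of w are 0's, so xy (and hence y) consists only of 0's. Write y = 0^k, 1 ≤ k ≤ p.
Pump with i = 2: xy^2z = 0^{p+k} 1^{2p+1}. For this to lie in L we would need 2p+1 = 2(p+k)+1, which forces k = 0. But k ≥ 1, so xy^2z ∉ L.
Contradiction. Therefore L is not regular.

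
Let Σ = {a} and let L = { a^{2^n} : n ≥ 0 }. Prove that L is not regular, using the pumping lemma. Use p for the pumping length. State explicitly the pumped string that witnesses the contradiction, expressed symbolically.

a^{2^p+k}

Suppose for contradiction that L is regular, and let p be the pumping length.
Take w = a^{2^p} ∈ L with |w| = 2^p ≥ p.
The pumping lemma gives a decomposition w = xyz where |xy| ≤ p and y is nonempty.
Then y = a^k for some k with 1 ≤ k ≤ p.
Pump with i = 2: xy^2z = a^{2^p+k}. Since 1 ≤ k ≤ p < 2^p, we have 2^p < 2^p+k < 2^{p+1}, so 2^p+k is not a power of 2. So xy^2z ∉ L.
This is a contradiction; hence L is not regular.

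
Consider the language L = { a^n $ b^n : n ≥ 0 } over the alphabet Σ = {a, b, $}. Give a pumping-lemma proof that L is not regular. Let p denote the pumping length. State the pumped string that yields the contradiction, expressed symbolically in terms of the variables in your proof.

a^{p+k} $ b^p

Assume L is regular; let p be its pumping constant.
Take w = a^p $ b^p ∈ L with |w| = 2p+1 ≥ p.
Write w = xyz as guaranteed by the lemma, with |xy| ≤ p and y is nonempty.
The first p characters of w are a's, so xy (and hence y) consists only of a's. Write y = a^k, 1 ≤ k ≤ p.
Pump with i = 2: xy^2z = a^{p+k} $ b^p, which would require p+k = p. But k ≥ 1, so xy^2z ∉ L.
Contradiction. Therefore L is not regular.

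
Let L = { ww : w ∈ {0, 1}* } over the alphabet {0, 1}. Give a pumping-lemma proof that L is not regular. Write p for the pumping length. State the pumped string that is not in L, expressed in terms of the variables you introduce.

Assume L is regular. Let p be the pumping length given by the pumping lemma.
Take w = 0^p 1^p 0^p 1^p = uu where u = 0^p1^p; then w ∈ L and |w| = 4p ≥ p.
Write w = xyz as guaranteed by the lemma, with |xy| ≤ p and y is nonempty.
The first p characters of w are 0's, so xy (and hence y) consists only of 0's. Write y = 0^k, 1 ≤ k ≤ p.
Pump with i = 2: xy^2z = 0^{p+k} 1^p 0^p 1^p, of length 4p+k. Suppose this equals vv. The string starts with 0 and ends with 1, so v does too; thus the boundary between the two copies of v is a 1→0 transition. There is exactly one such transition, at position 2p+k, so |v| = 2p+k and |vv| = 4p+2k ≠ 4p+k since k ≥ 1. So xy^2z ∉ L.
This contradicts the pumping lemma, so L is not regular.

0^{p+k} 1^p 0^p 1^p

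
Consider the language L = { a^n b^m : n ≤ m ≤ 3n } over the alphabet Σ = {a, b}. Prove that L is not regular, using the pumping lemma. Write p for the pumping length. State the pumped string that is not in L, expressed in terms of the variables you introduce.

Assume L is regular. Let p be the pumping length given by the pumping lemma.
Take w = a^p b^p ∈ L (since p ≤ p ≤ 3p), with |w| = 2p ≥ p.
The pumping lemma gives a decomposition w = xyz where |xy| ≤ p and y is nonempty.
Because |xy| ≤ p and w begins with p copies of a, we have y = a^k with 1 ≤ k ≤ p.
Pump with i = 2: xy^2z = a^{p+k} b^p. Now n = p+k > p = m, so the condition n ≤ m fails. Thus xy^2z ∉ L.
This contradicts the pumping lemma, so L is not regular.

a^{p+k} b^p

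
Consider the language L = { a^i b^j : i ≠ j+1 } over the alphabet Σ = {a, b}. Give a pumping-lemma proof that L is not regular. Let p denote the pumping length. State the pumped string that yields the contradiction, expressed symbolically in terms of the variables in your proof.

a^{p+p!} b^{p+p!-1}

Toward a contradiction, assume L is regular with pumping length p.
Choose w = a^p b^{p+p!-1}. Since p ≠ (p+p!-1)+1 = p+p!, w ∈ L; and |w| ≥ p.
By the pumping lemma, w = xyz with |xy| ≤ p and y is nonempty.
Because |xy| ≤ p and w begins with p copies of a, we have y = a^k with 1 ≤ k ≤ p.
Since 1 ≤ k ≤ p, k divides p!; set t = 1 + p!/k. Then xy^t z has p + (p!/k)·k = p + p! copies of a. Now the a-count is p+p! and (b-count)+1 = (p+p!-1)+1 = p+p!, so i ≠ j+1 fails. So xy^t z = a^{p+p!} b^{p+p!-1} ∉ L.
Contradiction. Therefore L is not regular.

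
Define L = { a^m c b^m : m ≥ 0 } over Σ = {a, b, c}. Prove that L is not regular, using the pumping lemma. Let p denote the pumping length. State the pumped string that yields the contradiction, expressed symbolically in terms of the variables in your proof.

Assume L is regular. Let p be the pumping length given by the pumping lemma.
Take w = a^p c b^p ∈ L with |w| = 2p+1 ≥ p.
The pumping lemma gives a decomposition w = xyz where |xy| ≤ p and |y| > 0.
Because |xy| ≤ p and w begins with p copies of a, we have y = a^k with 1 ≤ k ≤ p.
Pump with i = 2: xy^2z = a^{p+k} c b^p, which would require p+k = p. But k ≥ 1, so xy^2z ∉ L.
Contradiction. Therefore L is not regular.

a^{p+k} c b^p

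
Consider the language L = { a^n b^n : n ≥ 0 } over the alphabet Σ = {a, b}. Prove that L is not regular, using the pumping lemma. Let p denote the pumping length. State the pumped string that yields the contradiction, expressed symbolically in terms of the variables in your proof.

a^{p+k} b^p

Toward a contradiction, assume L is regular with pumping length p.
Take w = a^p b^p. Then w ∈ L and |w| = 2p ≥ p.
By the pumping lemma, w = xyz with |xy| ≤ p and |y| > 0.
The first p characters of w are a's, so xy (and hence y) consists only of a's. Write y = a^k, 1 ≤ k ≤ p.
Pump with i = 2: xy^2z = a^{p+k} b^p. For this to lie in L we would need p = p+k, which forces k = 0. But k ≥ 1, so xy^2z ∉ L.
Contradiction. Therefore L is not regular.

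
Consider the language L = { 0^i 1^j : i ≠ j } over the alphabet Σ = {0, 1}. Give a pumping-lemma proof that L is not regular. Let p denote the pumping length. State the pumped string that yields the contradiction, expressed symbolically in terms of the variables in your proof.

0^{p+p!} 1^{p+p!}

Assume L is regular. Let p be the pumping length given by the pumping lemma.
Choose w = 0^p 1^{p+p!}. Since p ≠ p+p!, w ∈ L; and |w| ≥ p.
The pumping lemma gives a decomposition w = xyz where |xy| ≤ p and y is nonempty.
Because |xy| ≤ p and w begins with p copies of 0, we have y = 0^k with 1 ≤ k ≤ p.
Since 1 ≤ k ≤ p, k divides p!; set t = 1 + p!/k. Then xy^t z has p + (p!/k)·k = p + p! copies of 0. Now the 0-count equals the 1-count, so i ≠ j fails. So xy^t z = 0^{p+p!} 1^{p+p!} ∉ L.
This is a contradiction; hence L is not regular.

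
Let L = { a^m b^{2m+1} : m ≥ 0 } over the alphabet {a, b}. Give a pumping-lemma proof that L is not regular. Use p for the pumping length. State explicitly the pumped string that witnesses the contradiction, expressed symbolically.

Toward a contradiction, assume L is regular with pumping length p.
Take w = a^p b^{2p+1}. Then w ∈ L and |w| = 3p+1 ≥ p.
By the pumping lemma, w = xyz with |xy| ≤ p and |y| ≥ 1.
The first p characters of w are a's, so xy (and hence y) consists only of a's. Write y = a^k, 1 ≤ k ≤ p.
Pump with i = 2: xy^2z = a^{p+k} b^{2p+1}. For this to lie in L we would need 2p+1 = 2(p+k)+1, which forces k = 0. But k ≥ 1, so xy^2z ∉ L.
This contradicts the pumping lemma, so L is not regular.

a^{p+k} b^{2p+1}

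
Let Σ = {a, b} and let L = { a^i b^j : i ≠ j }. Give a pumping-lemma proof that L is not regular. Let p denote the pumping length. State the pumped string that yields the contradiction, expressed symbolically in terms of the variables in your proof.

a^{p+p!} b^{p+p!}

Toward a contradiction, assume L is regular with pumping length p.
Choose w = a^p b^{p+p!}. Since p ≠ p+p!, w ∈ L; and |w| ≥ p.
The pumping lemma gives a decomposition w = xyz where |xy| ≤ p and |y| > 0.
Since the first p symbols of w are all a's and |xy| ≤ p, y lies entirely in the leading a-block: y = a^k for some k with 1 ≤ k ≤ p.
Since 1 ≤ k ≤ p, k divides p!; set t = 1 + p!/k. Then xy^t z has p + (p!/k)·k = p + p! copies of a. Now the a-count equals the b-count, so i ≠ j fails. So xy^t z = a^{p+p!} b^{p+p!} ∉ L.
This contradicts the pumping lemma, so L is not regular.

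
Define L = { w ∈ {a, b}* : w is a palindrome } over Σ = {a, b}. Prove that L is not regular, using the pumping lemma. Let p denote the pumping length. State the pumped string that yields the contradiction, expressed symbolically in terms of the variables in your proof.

Assume L is regular. Let p be the pumping length given by the pumping lemma.
Take w = a^p b a^p, a palindrome of length 2p+1 ≥ p.
Write w = xyz as guaranteed by the lemma, with |xy| ≤ p and |y| ≥ 1.
Since the first p symbols of w are all a's and |xy| ≤ p, y lies entirely in the leading a-block: y = a^k for some k with 1 ≤ k ≤ p.
Pump with i = 2: xy^2z = a^{p+k} b a^p. Its reverse is a^p b a^{p+k}, which differs from xy^2z since k ≥ 1. So xy^2z is not a palindrome and xy^2z ∉ L.
This contradicts the pumping lemma, so L is not regular.

a^{p+k} b a^p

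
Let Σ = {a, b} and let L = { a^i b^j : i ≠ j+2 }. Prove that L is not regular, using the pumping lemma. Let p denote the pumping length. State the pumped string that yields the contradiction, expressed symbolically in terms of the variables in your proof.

Toward a contradiction, assume L is regular with pumping length p.
Choose w = a^p b^{p+p!-2}. Since p ≠ (p+p!-2)+2 = p+p!, w ∈ L; and |w| ≥ p.
By the pumping lemma, w = xyz with |xy| ≤ p and |y| ≥ 1.
The first p characters of w are a's, so xy (and hence y) consists only of a's. Write y = a^k, 1 ≤ k ≤ p.
Since 1 ≤ k ≤ p, k divides p!; set t = 1 + p!/k. Then xy^t z has p + (p!/k)·k = p + p! copies of a. Now the a-count is p+p! and (b-count)+2 = (p+p!-2)+2 = p+p!, so i ≠ j+2 fails. So xy^t z = a^{p+p!} b^{p+p!-2} ∉ L.
Contradiction. Therefore L is not regular.

a^{p+p!} b^{p+p!-2}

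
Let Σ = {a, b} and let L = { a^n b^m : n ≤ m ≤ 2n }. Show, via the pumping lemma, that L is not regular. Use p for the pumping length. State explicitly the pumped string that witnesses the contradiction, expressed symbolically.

a^{p+k} b^p

Assume L is regular; let p be its pumping constant.
Take w = a^p b^p ∈ L (since p ≤ p ≤ 2p), with |w| = 2p ≥ p.
The pumping lemma gives a decomposition w = xyz where |xy| ≤ p and |y| ≥ 1.
Because |xy| ≤ p and w begins with p copies of a, we have y = a^k with 1 ≤ k ≤ p.
Pump with i = 2: xy^2z = a^{p+k} b^p. Now n = p+k > p = m, so the condition n ≤ m fails. Thus xy^2z ∉ L.
This contradicts the pumping lemma, so L is not regular.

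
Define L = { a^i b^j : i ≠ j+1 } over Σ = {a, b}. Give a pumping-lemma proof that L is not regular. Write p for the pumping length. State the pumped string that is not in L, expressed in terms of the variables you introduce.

a^{p+p!} b^{p+p!-1}

Suppose for contradiction that L is regular, and let p be the pumping length.
Choose w = a^p b^{p+p!-1}. Since p ≠ (p+p!-1)+1 = p+p!, w ∈ L; and |w| ≥ p.
Write w = xyz as guaranteed by the lemma, with |xy| ≤ p and |y| ≥ 1.
Since the first p symbols of w are all a's and |xy| ≤ p, y lies entirely in the leading a-block: y = a^k for some k with 1 ≤ k ≤ p.
Since 1 ≤ k ≤ p, k divides p!; set t = 1 + p!/k. Then xy^t z has p + (p!/k)·k = p + p! copies of a. Now the a-count is p+p! and (b-count)+1 = (p+p!-1)+1 = p+p!, so i ≠ j+1 fails. So xy^t z = a^{p+p!} b^{p+p!-1} ∉ L.
This is a contradiction; hence L is not regular.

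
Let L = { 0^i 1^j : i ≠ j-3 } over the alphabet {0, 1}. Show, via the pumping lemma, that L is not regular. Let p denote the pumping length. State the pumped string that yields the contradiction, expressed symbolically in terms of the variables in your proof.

Assume L is regular; let p be its pumping constant.
Choose w = 0^p 1^{p+p!+3}. Since p ≠ (p+p!+3)-3 = p+p!, w ∈ L; and |w| ≥ p.
Write w = xyz as guaranteed by the lemma, with |xy| ≤ p and |y| ≥ 1.
The first p characters of w are 0's, so xy (and hence y) consists only of 0's. Write y = 0^k, 1 ≤ k ≤ p.
Since 1 ≤ k ≤ p, k divides p!; set t = 1 + p!/k. Then xy^t z has p + (p!/k)·k = p + p! copies of 0. Now the 0-count is p+p! and (1-count)-3 = (p+p!+3)-3 = p+p!, so i ≠ j-3 fails. So xy^t z = 0^{p+p!} 1^{p+p!+3} ∉ L.
Contradiction. Therefore L is not regular.

0^{p+p!} 1^{p+p!+3}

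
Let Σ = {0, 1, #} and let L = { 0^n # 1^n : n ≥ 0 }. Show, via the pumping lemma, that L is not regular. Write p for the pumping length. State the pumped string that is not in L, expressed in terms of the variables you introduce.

0^{p+k} # 1^p

Toward a contradiction, assume L is regular with pumping length p.
Take w = 0^p # 1^p ∈ L with |w| = 2p+1 ≥ p.
The pumping lemma gives a decomposition w = xyz where |xy| ≤ p and y is nonempty.
Since the first p symbols of w are all 0's and |xy| ≤ p, y lies entirely in the leading 0-block: y = 0^k for some k with 1 ≤ k ≤ p.
Pump with i = 2: xy^2z = 0^{p+k} # 1^p, which would require p+k = p. But k ≥ 1, so xy^2z ∉ L.
This contradicts the pumping lemma, so L is not regular.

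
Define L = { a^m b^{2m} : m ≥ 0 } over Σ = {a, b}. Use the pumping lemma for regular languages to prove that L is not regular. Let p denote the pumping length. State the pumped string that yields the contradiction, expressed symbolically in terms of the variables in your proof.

a^{p+k} b^{2p}

Toward a contradiction, assume L is regular with pumping length p.
Take w = a^p b^{2p}. Then w ∈ L and |w| = 3p ≥ p.
By the pumping lemma, w = xyz with |xy| ≤ p and |y| ≥ 1.
Because |xy| ≤ p and w begins with p copies of a, we have y = a^k with 1 ≤ k ≤ p.
Pump with i = 2: xy^2z = a^{p+k} b^{2p}. For this to lie in L we would need 2p = 2(p+k), which forces k = 0. But k ≥ 1, so xy^2z ∉ L.
This is a contradiction; hence L is not regular.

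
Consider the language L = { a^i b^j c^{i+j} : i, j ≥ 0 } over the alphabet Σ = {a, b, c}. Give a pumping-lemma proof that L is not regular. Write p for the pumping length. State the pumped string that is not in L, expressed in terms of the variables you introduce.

a^{p+k} b^p c^{2p}

Toward a contradiction, assume L is regular with pumping length p.
Take w = a^p b^p c^{2p} ∈ L (with i=j=p, i+j=2p), |w| = 4p ≥ p.
The pumping lemma gives a decomposition w = xyz where |xy| ≤ p and |y| > 0.
The first p characters of w are a's, so xy (and hence y) consists only of a's. Write y = a^k, 1 ≤ k ≤ p.
Consider xy^2z = a^{p+k} b^p c^{2p}. Now the a- and b-counts sum to 2p+k, but the c-count is 2p ≠ 2p+k. So xy^2z ∉ L.
This is a contradiction; hence L is not regular.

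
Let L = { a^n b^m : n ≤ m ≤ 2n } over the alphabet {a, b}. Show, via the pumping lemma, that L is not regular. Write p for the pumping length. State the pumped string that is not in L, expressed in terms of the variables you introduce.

a^{p+k} b^p

Assume L is regular; let p be its pumping constant.
Take w = a^p b^p ∈ L (since p ≤ p ≤ 2p), with |w| = 2p ≥ p.
Write w = xyz as guaranteed by the lemma, with |xy| ≤ p and |y| > 0.
Because |xy| ≤ p and w begins with p copies of a, we have y = a^k with 1 ≤ k ≤ p.
Pump with i = 2: xy^2z = a^{p+k} b^p. Now n = p+k > p = m, so the condition n ≤ m fails. Thus xy^2z ∉ L.
Contradiction. Therefore L is not regular.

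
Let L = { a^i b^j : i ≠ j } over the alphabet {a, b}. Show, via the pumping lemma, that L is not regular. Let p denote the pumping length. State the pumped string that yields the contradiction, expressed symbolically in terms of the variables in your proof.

a^{p+p!} b^{p+p!}

Assume L is regular. Let p be the pumping length given by the pumping lemma.
Choose w = a^p b^{p+p!}. Since p ≠ p+p!, w ∈ L; and |w| ≥ p.
Write w = xyz as guaranteed by the lemma, with |xy| ≤ p and y is nonempty.
Because |xy| ≤ p and w begins with p copies of a, we have y = a^k with 1 ≤ k ≤ p.
Since 1 ≤ k ≤ p, k divides p!; set t = 1 + p!/k. Then xy^t z has p + (p!/k)·k = p + p! copies of a. Now the a-count equals the b-count, so i ≠ j fails. So xy^t z = a^{p+p!} b^{p+p!} ∉ L.
This contradicts the pumping lemma, so L is not regular.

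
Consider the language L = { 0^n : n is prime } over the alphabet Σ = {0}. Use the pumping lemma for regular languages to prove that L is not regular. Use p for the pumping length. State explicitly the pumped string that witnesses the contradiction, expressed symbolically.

Suppose for contradiction that L is regular, and let p be the pumping length.
Let q be a prime with q ≥ p+2 (infinitely many primes exist), and take w = 0^q ∈ L with |w| = q ≥ p.
Write w = xyz as guaranteed by the lemma, with |xy| ≤ p and |y| ≥ 1.
Then y = 0^k for some k with 1 ≤ k ≤ p.
Since 1 ≤ k ≤ p, |xz| = q-k. Pump with i = q+1: |xy^{q+1}z| = (q-k)+(q+1)k = q+qk = q(1+k), which is composite (both factors ≥ 2). So xy^{q+1}z = 0^{q(1+k)} ∉ L.
This contradicts the pumping lemma, so L is not regular.

0^{q(1+k)}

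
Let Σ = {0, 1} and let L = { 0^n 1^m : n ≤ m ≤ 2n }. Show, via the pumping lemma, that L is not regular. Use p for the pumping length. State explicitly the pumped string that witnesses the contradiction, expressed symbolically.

0^{p+k} 1^p

Suppose for contradiction that L is regular, and let p be the pumping length.
Take w = 0^p 1^p ∈ L (since p ≤ p ≤ 2p), with |w| = 2p ≥ p.
Write w = xyz as guaranteed by the lemma, with |xy| ≤ p and |y| > 0.
Since the first p symbols of w are all 0's and |xy| ≤ p, y lies entirely in the leading 0-block: y = 0^k for some k with 1 ≤ k ≤ p.
Pump with i = 2: xy^2z = 0^{p+k} 1^p. Now n = p+k > p = m, so the condition n ≤ m fails. Thus xy^2z ∉ L.
This is a contradiction; hence L is not regular.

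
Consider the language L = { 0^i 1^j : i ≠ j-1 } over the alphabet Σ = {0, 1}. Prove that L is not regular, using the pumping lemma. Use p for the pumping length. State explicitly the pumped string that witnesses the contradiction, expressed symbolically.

0^{p+p!} 1^{p+p!+1}

Assume L is regular. Let p be the pumping length given by the pumping lemma.
Choose w = 0^p 1^{p+p!+1}. Since p ≠ (p+p!+1)-1 = p+p!, w ∈ L; and |w| ≥ p.
The pumping lemma gives a decomposition w = xyz where |xy| ≤ p and |y| ≥ 1.
Since the first p symbols of w are all 0's and |xy| ≤ p, y lies entirely in the leading 0-block: y = 0^k for some k with 1 ≤ k ≤ p.
Since 1 ≤ k ≤ p, k divides p!; set t = 1 + p!/k. Then xy^t z has p + (p!/k)·k = p + p! copies of 0. Now the 0-count is p+p! and (1-count)-1 = (p+p!+1)-1 = p+p!, so i ≠ j-1 fails. So xy^t z = 0^{p+p!} 1^{p+p!+1} ∉ L.
Contradiction. Therefore L is not regular.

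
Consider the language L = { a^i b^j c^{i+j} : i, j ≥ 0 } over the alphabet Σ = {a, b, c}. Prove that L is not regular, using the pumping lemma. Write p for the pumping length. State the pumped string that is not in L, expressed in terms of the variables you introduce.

a^{p+k} b^p c^{2p}

Suppose for contradiction that L is regular, and let p be the pumping length.
Take w = a^p b^p c^{2p} ∈ L (with i=j=p, i+j=2p), |w| = 4p ≥ p.
Write w = xyz as guaranteed by the lemma, with |xy| ≤ p and y is nonempty.
Because |xy| ≤ p and w begins with p copies of a, we have y = a^k with 1 ≤ k ≤ p.
Consider xy^2z = a^{p+k} b^p c^{2p}. Now the a- and b-counts sum to 2p+k, but the c-count is 2p ≠ 2p+k. So xy^2z ∉ L.
This contradicts the pumping lemma, so L is not regular.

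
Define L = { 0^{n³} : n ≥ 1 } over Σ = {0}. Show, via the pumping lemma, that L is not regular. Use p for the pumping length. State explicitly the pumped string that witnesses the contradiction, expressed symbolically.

0^{p³+k}

Toward a contradiction, assume L is regular with pumping length p.
Take w = 0^{p³} ∈ L with |w| = p³ ≥ p.
Write w = xyz as guaranteed by the lemma, with |xy| ≤ p and |y| ≥ 1.
Then y = 0^k for some k with 1 ≤ k ≤ p.
Pump with i = 2: xy^2z = 0^{p³+k}. Since 1 ≤ k ≤ p, p³ < p³+k ≤ p³+p < p³+3p²+3p+1 = (p+1)³, so p³+k is not a perfect cube. So xy^2z ∉ L.
This contradicts the pumping lemma, so L is not regular.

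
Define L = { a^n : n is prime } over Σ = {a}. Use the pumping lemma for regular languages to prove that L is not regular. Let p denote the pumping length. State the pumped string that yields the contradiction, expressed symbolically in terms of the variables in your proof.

Assume L is regular; let p be its pumping constant.
Let q be a prime with q ≥ p+2 (infinitely many primes exist), and take w = a^q ∈ L with |w| = q ≥ p.
Write w = xyz as guaranteed by the lemma, with |xy| ≤ p and |y| > 0.
Then y = a^k for some k with 1 ≤ k ≤ p.
Since 1 ≤ k ≤ p, |xz| = q-k. Pump with i = q+1: |xy^{q+1}z| = (q-k)+(q+1)k = q+qk = q(1+k), which is composite (both factors ≥ 2). So xy^{q+1}z = a^{q(1+k)} ∉ L.
Contradiction. Therefore L is not regular.

a^{q(1+k)}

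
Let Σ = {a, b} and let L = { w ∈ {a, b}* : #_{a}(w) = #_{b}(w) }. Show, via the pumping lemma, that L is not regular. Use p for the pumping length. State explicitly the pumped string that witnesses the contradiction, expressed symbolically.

a^{p+k} b^p

Suppose for contradiction that L is regular, and let p be the pumping length.
Choose w = a^p b^p ∈ L with |w| = 2p ≥ p.
By the pumping lemma, w = xyz with |xy| ≤ p and |y| > 0.
The first p characters of w are a's, so xy (and hence y) consists only of a's. Write y = a^k, 1 ≤ k ≤ p.
Pump with i = 2: xy^2z = a^{p+k} b^p has p+k occurrences of a but only p of b. Since k ≥ 1 the counts differ, so xy^2z ∉ L.
Contradiction. Therefore L is not regular.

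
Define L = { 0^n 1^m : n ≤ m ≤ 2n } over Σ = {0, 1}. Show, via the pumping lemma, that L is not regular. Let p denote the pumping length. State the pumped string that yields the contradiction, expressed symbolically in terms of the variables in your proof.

0^{p+k} 1^p

Assume L is regular; let p be its pumping constant.
Take w = 0^p 1^p ∈ L (since p ≤ p ≤ 2p), with |w| = 2p ≥ p.
Write w = xyz as guaranteed by the lemma, with |xy| ≤ p and |y| > 0.
The first p characters of w are 0's, so xy (and hence y) consists only of 0's. Write y = 0^k, 1 ≤ k ≤ p.
Pump with i = 2: xy^2z = 0^{p+k} 1^p. Now n = p+k > p = m, so the condition n ≤ m fails. Thus xy^2z ∉ L.
Contradiction. Therefore L is not regular.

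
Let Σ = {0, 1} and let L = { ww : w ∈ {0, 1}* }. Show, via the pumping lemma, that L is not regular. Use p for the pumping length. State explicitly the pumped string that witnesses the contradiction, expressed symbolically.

Toward a contradiction, assume L is regular with pumping length p.
Take w = 0^p 1^p 0^p 1^p = uu where u = 0^p1^p; then w ∈ L and |w| = 4p ≥ p.
Write w = xyz as guaranteed by the lemma, with |xy| ≤ p and |y| > 0.
Because |xy| ≤ p and w begins with p copies of 0, we have y = 0^k with 1 ≤ k ≤ p.
Pump with i = 2: xy^2z = 0^{p+k} 1^p 0^p 1^p, of length 4p+k. Suppose this equals vv. The string starts with 0 and ends with 1, so v does too; thus the boundary between the two copies of v is a 1→0 transition. There is exactly one such transition, at position 2p+k, so |v| = 2p+k and |vv| = 4p+2k ≠ 4p+k since k ≥ 1. So xy^2z ∉ L.
This is a contradiction; hence L is not regular.

0^{p+k} 1^p 0^p 1^p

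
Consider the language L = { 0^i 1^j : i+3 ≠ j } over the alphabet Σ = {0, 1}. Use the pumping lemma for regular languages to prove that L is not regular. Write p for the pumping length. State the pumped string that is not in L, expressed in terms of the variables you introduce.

0^{p+p!} 1^{p+p!+3}

Assume L is regular; let p be its pumping constant.
Choose w = 0^p 1^{p+p!+3}. Since p ≠ (p+p!+3)-3 = p+p!, w ∈ L; and |w| ≥ p.
The pumping lemma gives a decomposition w = xyz where |xy| ≤ p and |y| ≥ 1.
Because |xy| ≤ p and w begins with p copies of 0, we have y = 0^k with 1 ≤ k ≤ p.
Since 1 ≤ k ≤ p, k divides p!; set t = 1 + p!/k. Then xy^t z has p + (p!/k)·k = p + p! copies of 0. Now the 0-count is p+p! and (1-count)-3 = (p+p!+3)-3 = p+p!, so i+3 ≠ j fails. So xy^t z = 0^{p+p!} 1^{p+p!+3} ∉ L.
This contradicts the pumping lemma, so L is not regular.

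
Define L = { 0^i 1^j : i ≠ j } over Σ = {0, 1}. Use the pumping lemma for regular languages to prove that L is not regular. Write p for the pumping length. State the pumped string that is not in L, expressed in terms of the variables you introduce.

Suppose for contradiction that L is regular, and let p be the pumping length.
Choose w = 0^p 1^{p+p!}. Since p ≠ p+p!, w ∈ L; and |w| ≥ p.
Write w = xyz as guaranteed by the lemma, with |xy| ≤ p and |y| > 0.
Because |xy| ≤ p and w begins with p copies of 0, we have y = 0^k with 1 ≤ k ≤ p.
Since 1 ≤ k ≤ p, k divides p!; set t = 1 + p!/k. Then xy^t z has p + (p!/k)·k = p + p! copies of 0. Now the 0-count equals the 1-count, so i ≠ j fails. So xy^t z = 0^{p+p!} 1^{p+p!} ∉ L.
This is a contradiction; hence L is not regular.

0^{p+p!} 1^{p+p!}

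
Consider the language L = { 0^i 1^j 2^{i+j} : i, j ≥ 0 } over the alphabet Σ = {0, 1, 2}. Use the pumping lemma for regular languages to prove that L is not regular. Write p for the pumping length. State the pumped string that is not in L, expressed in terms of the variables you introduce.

Toward a contradiction, assume L is regular with pumping length p.
Take w = 0^p 1^p 2^{2p} ∈ L (with i=j=p, i+j=2p), |w| = 4p ≥ p.
The pumping lemma gives a decomposition w = xyz where |xy| ≤ p and |y| ≥ 1.
The first p characters of w are 0's, so xy (and hence y) consists only of 0's. Write y = 0^k, 1 ≤ k ≤ p.
Consider xy^2z = 0^{p+k} 1^p 2^{2p}. Now the 0- and 1-counts sum to 2p+k, but the 2-count is 2p ≠ 2p+k. So xy^2z ∉ L.
This contradicts the pumping lemma, so L is not regular.

0^{p+k} 1^p 2^{2p}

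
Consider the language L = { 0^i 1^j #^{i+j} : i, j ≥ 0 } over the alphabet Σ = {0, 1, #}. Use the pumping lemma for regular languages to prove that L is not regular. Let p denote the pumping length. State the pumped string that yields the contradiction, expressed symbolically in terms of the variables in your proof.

0^{p+k} 1^p #^{2p}

Assume L is regular; let p be its pumping constant.
Take w = 0^p 1^p #^{2p} ∈ L (with i=j=p, i+j=2p), |w| = 4p ≥ p.
By the pumping lemma, w = xyz with |xy| ≤ p and y is nonempty.
Because |xy| ≤ p and w begins with p copies of 0, we have y = 0^k with 1 ≤ k ≤ p.
Consider xy^2z = 0^{p+k} 1^p #^{2p}. Now the 0- and 1-counts sum to 2p+k, but the #-count is 2p ≠ 2p+k. So xy^2z ∉ L.
This is a contradiction; hence L is not regular.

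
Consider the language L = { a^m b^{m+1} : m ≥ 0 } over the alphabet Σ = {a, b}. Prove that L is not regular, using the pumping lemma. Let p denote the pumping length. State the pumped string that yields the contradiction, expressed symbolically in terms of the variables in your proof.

a^{p+k} b^{p+1}

Assume L is regular; let p be its pumping constant.
Choose w = a^p b^{p+1}, which is in L with |w| = 2p+1 ≥ p.
The pumping lemma gives a decomposition w = xyz where |xy| ≤ p and |y| ≥ 1.
Because |xy| ≤ p and w begins with p copies of a, we have y = a^k with 1 ≤ k ≤ p.
Pump with i = 2: xy^2z = a^{p+k} b^{p+1}. For this to lie in L we would need p+1 = (p+k)+1, which forces k = 0. But k ≥ 1, so xy^2z ∉ L.
This contradicts the pumping lemma, so L is not regular.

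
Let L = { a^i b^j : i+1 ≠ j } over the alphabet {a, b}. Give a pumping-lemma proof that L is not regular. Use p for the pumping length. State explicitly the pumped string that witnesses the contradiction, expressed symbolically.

Assume L is regular; let p be its pumping constant.
Choose w = a^p b^{p+p!+1}. Since p ≠ (p+p!+1)-1 = p+p!, w ∈ L; and |w| ≥ p.
By the pumping lemma, w = xyz with |xy| ≤ p and y is nonempty.
The first p characters of w are a's, so xy (and hence y) consists only of a's. Write y = a^k, 1 ≤ k ≤ p.
Since 1 ≤ k ≤ p, k divides p!; set t = 1 + p!/k. Then xy^t z has p + (p!/k)·k = p + p! copies of a. Now the a-count is p+p! and (b-count)-1 = (p+p!+1)-1 = p+p!, so i+1 ≠ j fails. So xy^t z = a^{p+p!} b^{p+p!+1} ∉ L.
This is a contradiction; hence L is not regular.

a^{p+p!} b^{p+p!+1}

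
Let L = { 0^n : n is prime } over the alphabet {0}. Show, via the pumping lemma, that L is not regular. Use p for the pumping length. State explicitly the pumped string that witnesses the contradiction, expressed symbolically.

Suppose for contradiction that L is regular, and let p be the pumping length.
Let q be a prime with q ≥ p+2 (infinitely many primes exist), and take w = 0^q ∈ L with |w| = q ≥ p.
By the pumping lemma, w = xyz with |xy| ≤ p and |y| > 0.
Then y = 0^k for some k with 1 ≤ k ≤ p.
Since 1 ≤ k ≤ p, |xz| = q-k. Pump with i = q+1: |xy^{q+1}z| = (q-k)+(q+1)k = q+qk = q(1+k), which is composite (both factors ≥ 2). So xy^{q+1}z = 0^{q(1+k)} ∉ L.
This is a contradiction; hence L is not regular.

0^{q(1+k)}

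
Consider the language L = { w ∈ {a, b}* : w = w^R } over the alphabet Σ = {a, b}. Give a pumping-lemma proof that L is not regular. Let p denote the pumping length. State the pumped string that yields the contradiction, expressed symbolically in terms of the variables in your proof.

a^{p+k} b a^p

Assume L is regular; let p be its pumping constant.
Take w = a^p b a^p, a palindrome of length 2p+1 ≥ p.
By the pumping lemma, w = xyz with |xy| ≤ p and y is nonempty.
Since the first p symbols of w are all a's and |xy| ≤ p, y lies entirely in the leading a-block: y = a^k for some k with 1 ≤ k ≤ p.
Pump with i = 2: xy^2z = a^{p+k} b a^p. Its reverse is a^p b a^{p+k}, which differs from xy^2z since k ≥ 1. So xy^2z is not a palindrome and xy^2z ∉ L.
Contradiction. Therefore L is not regular.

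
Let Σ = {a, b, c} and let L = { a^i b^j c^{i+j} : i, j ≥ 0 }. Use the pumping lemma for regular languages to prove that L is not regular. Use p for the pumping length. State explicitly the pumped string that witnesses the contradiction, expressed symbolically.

Assume L is regular; let p be its pumping constant.
Take w = a^p b^p c^{2p} ∈ L (with i=j=p, i+j=2p), |w| = 4p ≥ p.
Write w = xyz as guaranteed by the lemma, with |xy| ≤ p and |y| ≥ 1.
The first p characters of w are a's, so xy (and hence y) consists only of a's. Write y = a^k, 1 ≤ k ≤ p.
Consider xy^2z = a^{p+k} b^p c^{2p}. Now the a- and b-counts sum to 2p+k, but the c-count is 2p ≠ 2p+k. So xy^2z ∉ L.
Contradiction. Therefore L is not regular.

a^{p+k} b^p c^{2p}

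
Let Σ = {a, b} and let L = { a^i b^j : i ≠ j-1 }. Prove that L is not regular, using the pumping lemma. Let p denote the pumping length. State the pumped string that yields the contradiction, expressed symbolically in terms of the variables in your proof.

Assume L is regular; let p be its pumping constant.
Choose w = a^p b^{p+p!+1}. Since p ≠ (p+p!+1)-1 = p+p!, w ∈ L; and |w| ≥ p.
By the pumping lemma, w = xyz with |xy| ≤ p and y is nonempty.
The first p characters of w are a's, so xy (and hence y) consists only of a's. Write y = a^k, 1 ≤ k ≤ p.
Since 1 ≤ k ≤ p, k divides p!; set t = 1 + p!/k. Then xy^t z has p + (p!/k)·k = p + p! copies of a. Now the a-count is p+p! and (b-count)-1 = (p+p!+1)-1 = p+p!, so i ≠ j-1 fails. So xy^t z = a^{p+p!} b^{p+p!+1} ∉ L.
This is a contradiction; hence L is not regular.

a^{p+p!} b^{p+p!+1}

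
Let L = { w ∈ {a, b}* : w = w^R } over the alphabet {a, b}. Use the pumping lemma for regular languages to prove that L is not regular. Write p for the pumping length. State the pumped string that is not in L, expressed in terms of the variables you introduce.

Toward a contradiction, assume L is regular with pumping length p.
Take w = a^p b a^p, a palindrome of length 2p+1 ≥ p.
Write w = xyz as guaranteed by the lemma, with |xy| ≤ p and |y| > 0.
The first p characters of w are a's, so xy (and hence y) consists only of a's. Write y = a^k, 1 ≤ k ≤ p.
Pump with i = 2: xy^2z = a^{p+k} b a^p. Its reverse is a^p b a^{p+k}, which differs from xy^2z since k ≥ 1. So xy^2z is not a palindrome and xy^2z ∉ L.
This contradicts the pumping lemma, so L is not regular.

a^{p+k} b a^p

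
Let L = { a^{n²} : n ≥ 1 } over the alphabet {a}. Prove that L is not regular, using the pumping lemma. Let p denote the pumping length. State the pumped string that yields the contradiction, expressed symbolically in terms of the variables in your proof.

Assume L is regular; let p be its pumping constant.
Take w = a^{p²} ∈ L with |w| = p² ≥ p.
The pumping lemma gives a decomposition w = xyz where |xy| ≤ p and |y| ≥ 1.
Then y = a^k for some k with 1 ≤ k ≤ p.
Pump with i = 2: xy^2z = a^{p²+k}. Since 1 ≤ k ≤ p, p² < p²+k ≤ p²+p < (p+1)², so p²+k lies strictly between consecutive squares and is not a perfect square. So xy^2z ∉ L.
This is a contradiction; hence L is not regular.

a^{p²+k}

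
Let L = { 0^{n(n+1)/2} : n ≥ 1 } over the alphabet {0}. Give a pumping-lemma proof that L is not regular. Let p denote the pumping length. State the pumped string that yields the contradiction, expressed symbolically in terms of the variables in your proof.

0^{p(p+1)/2+k}

Suppose for contradiction that L is regular, and let p be the pumping length.
Take w = 0^{p(p+1)/2} ∈ L with |w| = p(p+1)/2 ≥ p.
By the pumping lemma, w = xyz with |xy| ≤ p and |y| > 0.
Then y = 0^k for some k with 1 ≤ k ≤ p.
Pump with i = 2: xy^2z = 0^{p(p+1)/2+k}. Since 1 ≤ k ≤ p, p(p+1)/2 < p(p+1)/2+k ≤ p(p+1)/2+p < (p+1)(p+2)/2, so p(p+1)/2+k is strictly between consecutive triangular numbers. So xy^2z ∉ L.
This contradicts the pumping lemma, so L is not regular.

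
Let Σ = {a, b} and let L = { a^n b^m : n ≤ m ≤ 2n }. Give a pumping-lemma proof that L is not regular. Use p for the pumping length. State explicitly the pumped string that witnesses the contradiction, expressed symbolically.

a^{p+k} b^p

Suppose for contradiction that L is regular, and let p be the pumping length.
Take w = a^p b^p ∈ L (since p ≤ p ≤ 2p), with |w| = 2p ≥ p.
By the pumping lemma, w = xyz with |xy| ≤ p and |y| ≥ 1.
The first p characters of w are a's, so xy (and hence y) consists only of a's. Write y = a^k, 1 ≤ k ≤ p.
Pump with i = 2: xy^2z = a^{p+k} b^p. Now n = p+k > p = m, so the condition n ≤ m fails. Thus xy^2z ∉ L.
This contradicts the pumping lemma, so L is not regular.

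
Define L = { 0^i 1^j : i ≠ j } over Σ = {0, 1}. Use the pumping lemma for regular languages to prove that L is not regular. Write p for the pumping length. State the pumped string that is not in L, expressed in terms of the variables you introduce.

0^{p+p!} 1^{p+p!}

Assume L is regular. Let p be the pumping length given by the pumping lemma.
Choose w = 0^p 1^{p+p!}. Since p ≠ p+p!, w ∈ L; and |w| ≥ p.
The pumping lemma gives a decomposition w = xyz where |xy| ≤ p and y is nonempty.
Because |xy| ≤ p and w begins with p copies of 0, we have y = 0^k with 1 ≤ k ≤ p.
Since 1 ≤ k ≤ p, k divides p!; set t = 1 + p!/k. Then xy^t z has p + (p!/k)·k = p + p! copies of 0. Now the 0-count equals the 1-count, so i ≠ j fails. So xy^t z = 0^{p+p!} 1^{p+p!} ∉ L.
This is a contradiction; hence L is not regular.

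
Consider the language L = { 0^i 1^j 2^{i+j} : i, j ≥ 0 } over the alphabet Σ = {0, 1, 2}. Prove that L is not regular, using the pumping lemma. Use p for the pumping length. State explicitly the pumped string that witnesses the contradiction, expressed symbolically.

0^{p+k} 1^p 2^{2p}

Suppose for contradiction that L is regular, and let p be the pumping length.
Take w = 0^p 1^p 2^{2p} ∈ L (with i=j=p, i+j=2p), |w| = 4p ≥ p.
The pumping lemma gives a decomposition w = xyz where |xy| ≤ p and y is nonempty.
The first p characters of w are 0's, so xy (and hence y) consists only of 0's. Write y = 0^k, 1 ≤ k ≤ p.
Consider xy^2z = 0^{p+k} 1^p 2^{2p}. Now the 0- and 1-counts sum to 2p+k, but the 2-count is 2p ≠ 2p+k. So xy^2z ∉ L.
This contradicts the pumping lemma, so L is not regular.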